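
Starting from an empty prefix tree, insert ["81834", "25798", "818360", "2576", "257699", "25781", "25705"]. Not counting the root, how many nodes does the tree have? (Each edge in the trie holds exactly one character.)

19

Trace insertions, counting only characters that open a new branch:
  "81834" → 5 new (8, 1, 8, 3, 4)
  "25798" → 5 new (2, 5, 7, 9, 8)
  "818360" → prefix "8183" already present; 2 new (6, 0)
  "2576" → prefix "257" already present; 1 new (6)
  "257699" → prefix "2576" already present; 2 new (9, 9)
  "25781" → prefix "257" already present; 2 new (8, 1)
  "25705" → prefix "257" already present; 2 new (0, 5)
Total nodes = 5 + 5 + 2 + 1 + 2 + 2 + 2 = 19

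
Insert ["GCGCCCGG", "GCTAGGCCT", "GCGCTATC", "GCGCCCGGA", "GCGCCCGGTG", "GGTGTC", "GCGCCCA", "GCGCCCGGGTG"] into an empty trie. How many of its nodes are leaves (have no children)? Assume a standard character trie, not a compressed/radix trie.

7

A leaf is a node with no children — equivalently, the end of a word that is not a proper prefix of any other stored word.
Those words: "GCGCCCA", "GCGCCCGGA", "GCGCCCGGGTG", "GCGCCCGGTG", "GCGCTATC", "GCTAGGCCT", "GGTGTC"
Leaf count: 7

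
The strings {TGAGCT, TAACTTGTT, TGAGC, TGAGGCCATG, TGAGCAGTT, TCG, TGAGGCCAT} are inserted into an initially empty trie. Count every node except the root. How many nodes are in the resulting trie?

26

Trace insertions, counting only characters that open a new branch:
  "TGAGCT" → 6 new (T, G, A, G, C, T)
  "TAACTTGTT" → prefix "T" already present; 8 new (A, A, C, T, T, G, T, T)
  "TGAGC" → prefix "TGAGC" already present; 0 new (none)
  "TGAGGCCATG" → prefix "TGAG" already present; 6 new (G, C, C, A, T, G)
  "TGAGCAGTT" → prefix "TGAGC" already present; 4 new (A, G, T, T)
  "TCG" → prefix "T" already present; 2 new (C, G)
  "TGAGGCCAT" → prefix "TGAGGCCAT" already present; 0 new (none)
Total nodes = 6 + 8 + 0 + 6 + 4 + 2 + 0 = 26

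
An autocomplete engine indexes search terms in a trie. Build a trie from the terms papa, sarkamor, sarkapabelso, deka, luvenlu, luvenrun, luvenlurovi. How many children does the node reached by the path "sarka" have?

2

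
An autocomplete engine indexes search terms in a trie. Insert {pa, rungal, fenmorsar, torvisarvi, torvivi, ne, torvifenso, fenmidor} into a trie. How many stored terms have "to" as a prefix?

3

Filter for entries beginning with "to":
Matches: "torvifenso", "torvisarvi", "torvivi"
Count: 3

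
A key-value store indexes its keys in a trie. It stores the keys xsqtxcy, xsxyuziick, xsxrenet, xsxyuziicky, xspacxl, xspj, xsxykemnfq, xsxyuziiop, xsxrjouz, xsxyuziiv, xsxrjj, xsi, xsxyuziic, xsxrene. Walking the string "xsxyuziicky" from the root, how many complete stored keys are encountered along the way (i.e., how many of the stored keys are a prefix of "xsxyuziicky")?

Traverse "xsxyuziicky" character by character; count nodes along the way that are marked as word ends.
Prefixes of the query that are stored words: "xsxyuziic", "xsxyuziick", "xsxyuziicky"
Count: 3

3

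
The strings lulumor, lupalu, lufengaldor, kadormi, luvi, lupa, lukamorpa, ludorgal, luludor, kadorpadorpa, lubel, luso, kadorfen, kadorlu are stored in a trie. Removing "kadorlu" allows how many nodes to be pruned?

2

Walk "kadorlu" from the leaf back toward the root, removing each node that no remaining word uses.
The suffix "lu" (2 nodes) is used only by "kadorlu"; the node for "kador" still has the child "m", so pruning stops there.
Nodes removed: 2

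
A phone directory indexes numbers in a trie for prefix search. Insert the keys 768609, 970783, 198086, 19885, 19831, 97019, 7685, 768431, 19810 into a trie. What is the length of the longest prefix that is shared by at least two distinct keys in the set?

Equivalently: take the maximum, over all pairs, of their longest common prefix length.
e.g. "198086" and "19810" share the prefix "198" of length 3; no pair shares a longer one.
Longest shared-prefix length: 3

3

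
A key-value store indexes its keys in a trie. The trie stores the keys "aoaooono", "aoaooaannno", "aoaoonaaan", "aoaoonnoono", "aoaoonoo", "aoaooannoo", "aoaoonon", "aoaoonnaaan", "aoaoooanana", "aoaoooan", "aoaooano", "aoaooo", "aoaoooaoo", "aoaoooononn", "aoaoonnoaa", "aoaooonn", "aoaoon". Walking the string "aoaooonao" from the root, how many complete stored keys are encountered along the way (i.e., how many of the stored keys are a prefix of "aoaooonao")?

1

Walk "aoaooonao" from the root; an end-of-word marker is hit whenever a stored word is a prefix of "aoaooonao".
Prefixes of the query that are stored words: "aoaooo"
Count: 1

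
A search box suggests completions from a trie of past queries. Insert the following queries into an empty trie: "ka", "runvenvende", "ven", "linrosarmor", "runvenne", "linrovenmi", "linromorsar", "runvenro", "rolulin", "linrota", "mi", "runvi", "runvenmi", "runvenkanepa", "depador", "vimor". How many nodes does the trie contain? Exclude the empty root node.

Trace insertions, counting only characters that open a new branch:
  "ka" → 2 new (k, a)
  "runvenvende" → 11 new (r, u, n, v, e, n, v, e, n, d, e)
  "ven" → 3 new (v, e, n)
  "linrosarmor" → 11 new (l, i, n, r, o, s, a, r, m, o, r)
  "runvenne" → prefix "runven" already present; 2 new (n, e)
  "linrovenmi" → prefix "linro" already present; 5 new (v, e, n, m, i)
  "linromorsar" → prefix "linro" already present; 6 new (m, o, r, s, a, r)
  "runvenro" → prefix "runven" already present; 2 new (r, o)
  "rolulin" → prefix "r" already present; 6 new (o, l, u, l, i, n)
  "linrota" → prefix "linro" already present; 2 new (t, a)
  "mi" → 2 new (m, i)
  "runvi" → prefix "runv" already present; 1 new (i)
  "runvenmi" → prefix "runven" already present; 2 new (m, i)
  "runvenkanepa" → prefix "runven" already present; 6 new (k, a, n, e, p, a)
  "depador" → 7 new (d, e, p, a, d, o, r)
  "vimor" → prefix "v" already present; 4 new (i, m, o, r)
Total nodes = 2 + 11 + 3 + 11 + 2 + 5 + 6 + 2 + 6 + 2 + 2 + 1 + 2 + 6 + 7 + 4 = 72

72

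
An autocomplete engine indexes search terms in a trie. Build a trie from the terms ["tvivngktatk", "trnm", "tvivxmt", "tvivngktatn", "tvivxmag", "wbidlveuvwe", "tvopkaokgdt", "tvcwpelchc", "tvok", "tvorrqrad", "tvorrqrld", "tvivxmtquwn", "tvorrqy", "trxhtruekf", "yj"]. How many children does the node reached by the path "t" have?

2

Walk "t" from the root, arriving at one node.
Distinct next characters after "t": r, v.
That node has 2 child edges.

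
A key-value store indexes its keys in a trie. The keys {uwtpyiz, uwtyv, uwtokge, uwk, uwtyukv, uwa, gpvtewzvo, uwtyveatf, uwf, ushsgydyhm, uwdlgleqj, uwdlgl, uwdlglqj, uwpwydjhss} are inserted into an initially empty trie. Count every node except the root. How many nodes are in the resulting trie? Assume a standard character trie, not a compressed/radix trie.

Count nodes per top-level branch (shared prefixes stored once):
  'g'-branch (gpvtewzvo): 9 nodes
  'u'-branch (ushsgydyhm, uwa, uwdlgl, uwdlgleqj, uwdlglqj, uwf, uwk, uwpwydjhss, uwtokge, uwtpyiz, uwtyukv, uwtyv, uwtyveatf): 49 nodes
Sum: 58

58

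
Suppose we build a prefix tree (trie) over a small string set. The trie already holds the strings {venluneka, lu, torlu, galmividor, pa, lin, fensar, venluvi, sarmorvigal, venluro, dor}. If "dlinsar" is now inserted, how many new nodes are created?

6

The longest prefix of "dlinsar" already in the trie is "d" (length 1).
New nodes needed: |"dlinsar"| − 1 = 7 − 1 = 6.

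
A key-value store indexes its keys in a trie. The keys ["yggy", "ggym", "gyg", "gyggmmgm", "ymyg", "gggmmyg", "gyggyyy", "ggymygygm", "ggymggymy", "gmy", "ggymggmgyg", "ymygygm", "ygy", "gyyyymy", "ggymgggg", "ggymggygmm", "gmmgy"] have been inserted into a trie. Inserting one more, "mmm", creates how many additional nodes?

3

No existing word starts with "m", so every character of "mmm" needs a new node.
3 − 0 = 3 new nodes.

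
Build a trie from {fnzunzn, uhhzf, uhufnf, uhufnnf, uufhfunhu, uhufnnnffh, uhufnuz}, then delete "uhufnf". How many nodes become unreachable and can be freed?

After clearing the end-marker at "uhufnf", prune upward until reaching a node still needed by another word.
The suffix "f" (1 node) is used only by "uhufnf"; the node for "uhufn" still has the child "n", so pruning stops there.
Nodes removed: 1

1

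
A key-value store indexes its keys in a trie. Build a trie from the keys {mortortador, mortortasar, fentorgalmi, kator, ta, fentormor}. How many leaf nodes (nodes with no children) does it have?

Leaves are exactly the stored words that no other stored word extends.
Those words: "fentorgalmi", "fentormor", "kator", "mortortador", "mortortasar", "ta"
Leaf count: 6

6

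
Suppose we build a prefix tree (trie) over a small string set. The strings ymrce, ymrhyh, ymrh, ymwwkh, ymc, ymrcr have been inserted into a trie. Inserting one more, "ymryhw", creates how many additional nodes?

The longest prefix of "ymryhw" already in the trie is "ymr" (length 3).
Each of the 3 remaining characters creates one node.

3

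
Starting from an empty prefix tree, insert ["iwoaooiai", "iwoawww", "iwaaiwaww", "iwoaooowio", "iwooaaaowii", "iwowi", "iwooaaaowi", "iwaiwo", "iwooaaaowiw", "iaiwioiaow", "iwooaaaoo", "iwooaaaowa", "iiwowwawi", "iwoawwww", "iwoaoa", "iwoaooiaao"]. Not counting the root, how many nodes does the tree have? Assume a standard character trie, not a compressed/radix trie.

For each word, the new-node count is its length minus the longest prefix already in the trie:
  "iwoaooiai" → 9 new (i, w, o, a, o, o, i, a, i)
  "iwoawww" → prefix "iwoa" already present; 3 new (w, w, w)
  "iwaaiwaww" → prefix "iw" already present; 7 new (a, a, i, w, a, w, w)
  "iwoaooowio" → prefix "iwoaoo" already present; 4 new (o, w, i, o)
  "iwooaaaowii" → prefix "iwo" already present; 8 new (o, a, a, a, o, w, i, i)
  "iwowi" → prefix "iwo" already present; 2 new (w, i)
  "iwooaaaowi" → prefix "iwooaaaowi" already present; 0 new (none)
  "iwaiwo" → prefix "iwa" already present; 3 new (i, w, o)
  "iwooaaaowiw" → prefix "iwooaaaowi" already present; 1 new (w)
  "iaiwioiaow" → prefix "i" already present; 9 new (a, i, w, i, o, i, a, o, w)
  "iwooaaaoo" → prefix "iwooaaao" already present; 1 new (o)
  "iwooaaaowa" → prefix "iwooaaaow" already present; 1 new (a)
  "iiwowwawi" → prefix "i" already present; 8 new (i, w, o, w, w, a, w, i)
  "iwoawwww" → prefix "iwoawww" already present; 1 new (w)
  "iwoaoa" → prefix "iwoao" already present; 1 new (a)
  "iwoaooiaao" → prefix "iwoaooia" already present; 2 new (a, o)
Total nodes = 9 + 3 + 7 + 4 + 8 + 2 + 0 + 3 + 1 + 9 + 1 + 1 + 8 + 1 + 1 + 2 = 60

60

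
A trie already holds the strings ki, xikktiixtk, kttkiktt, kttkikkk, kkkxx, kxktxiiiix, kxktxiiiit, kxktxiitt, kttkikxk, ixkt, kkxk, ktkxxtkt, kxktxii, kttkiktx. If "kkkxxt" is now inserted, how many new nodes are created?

1

The longest prefix of "kkkxxt" already in the trie is "kkkxx" (length 5).
New nodes needed: |"kkkxxt"| − 5 = 6 − 5 = 1.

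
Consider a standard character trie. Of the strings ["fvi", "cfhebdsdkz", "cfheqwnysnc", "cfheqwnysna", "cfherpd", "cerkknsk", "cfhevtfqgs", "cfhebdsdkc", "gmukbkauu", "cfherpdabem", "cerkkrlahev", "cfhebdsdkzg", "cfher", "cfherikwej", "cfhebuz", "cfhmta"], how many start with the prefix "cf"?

12

Traverse to the node for "cf", then collect every word in that subtree.
Words under "cf": cfhebdsdkc, cfhebdsdkz, cfhebdsdkzg, cfhebuz, cfheqwnysna, cfheqwnysnc, cfher, cfherikwej, cfherpd, cfherpdabem, cfhevtfqgs, cfhmta
Count: 12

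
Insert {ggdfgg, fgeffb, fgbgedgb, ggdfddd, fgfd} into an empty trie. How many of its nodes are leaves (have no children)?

5

A leaf is a node with no children — equivalently, the end of a word that is not a proper prefix of any other stored word.
Those words: "fgbgedgb", "fgeffb", "fgfd", "ggdfddd", "ggdfgg"
Leaf count: 5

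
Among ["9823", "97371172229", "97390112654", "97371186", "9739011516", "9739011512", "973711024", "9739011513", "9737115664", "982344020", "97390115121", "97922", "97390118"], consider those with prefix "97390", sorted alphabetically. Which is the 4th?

DFS of the "97390" subtree visits, in order: "97390112654", "9739011512", "97390115121", "9739011513", "9739011516", "97390118"
The 4th is 9739011513.

9739011513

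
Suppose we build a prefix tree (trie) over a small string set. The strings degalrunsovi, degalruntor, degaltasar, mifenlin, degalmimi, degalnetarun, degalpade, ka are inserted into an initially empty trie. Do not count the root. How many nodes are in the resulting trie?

Insert word by word; a character creates a node only if that edge doesn't already exist:
  "degalrunsovi" → 12 new (d, e, g, a, l, r, u, n, s, o, v, i)
  "degalruntor" → prefix "degalrun" already present; 3 new (t, o, r)
  "degaltasar" → prefix "degal" already present; 5 new (t, a, s, a, r)
  "mifenlin" → 8 new (m, i, f, e, n, l, i, n)
  "degalmimi" → prefix "degal" already present; 4 new (m, i, m, i)
  "degalnetarun" → prefix "degal" already present; 7 new (n, e, t, a, r, u, n)
  "degalpade" → prefix "degal" already present; 4 new (p, a, d, e)
  "ka" → 2 new (k, a)
Total nodes = 12 + 3 + 5 + 8 + 4 + 7 + 4 + 2 = 45

45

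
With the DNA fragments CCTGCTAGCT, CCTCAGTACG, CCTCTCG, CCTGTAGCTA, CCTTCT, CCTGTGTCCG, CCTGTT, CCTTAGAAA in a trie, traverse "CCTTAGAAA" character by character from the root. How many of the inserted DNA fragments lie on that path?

1

Check each prefix of "CCTTAGAAA" against the stored set — each match is an end-marker on the path.
Prefixes of the query that are stored words: "CCTTAGAAA"
Count: 1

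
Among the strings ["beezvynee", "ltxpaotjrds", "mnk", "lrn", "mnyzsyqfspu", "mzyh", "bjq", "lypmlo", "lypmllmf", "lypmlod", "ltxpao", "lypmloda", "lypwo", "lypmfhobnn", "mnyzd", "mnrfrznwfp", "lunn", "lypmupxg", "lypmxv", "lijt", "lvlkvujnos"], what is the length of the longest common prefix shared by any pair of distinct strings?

The deepest shared node is where two words last agree before diverging.
"lypmlod" and "lypmloda" agree on "lypmlod" (7 characters) before diverging; nothing deeper is shared.
Longest shared-prefix length: 7

7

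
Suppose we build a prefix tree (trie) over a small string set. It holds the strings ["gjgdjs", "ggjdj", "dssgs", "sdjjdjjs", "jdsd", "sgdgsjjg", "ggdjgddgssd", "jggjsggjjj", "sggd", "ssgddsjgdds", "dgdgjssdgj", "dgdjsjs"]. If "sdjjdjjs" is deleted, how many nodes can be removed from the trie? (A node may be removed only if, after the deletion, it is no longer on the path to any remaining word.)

7

Walk "sdjjdjjs" from the leaf back toward the root, removing each node that no remaining word uses.
The suffix "djjdjjs" (7 nodes) is used only by "sdjjdjjs"; the node for "s" still has the child "g", so pruning stops there.
Nodes removed: 7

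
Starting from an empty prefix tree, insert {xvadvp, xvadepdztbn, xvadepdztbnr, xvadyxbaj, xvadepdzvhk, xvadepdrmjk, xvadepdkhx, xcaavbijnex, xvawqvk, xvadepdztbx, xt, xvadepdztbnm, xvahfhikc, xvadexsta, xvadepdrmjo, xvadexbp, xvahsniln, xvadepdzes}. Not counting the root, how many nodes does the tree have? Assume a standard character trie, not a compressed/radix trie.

66

Insert word by word; a character creates a node only if that edge doesn't already exist:
  "xvadvp" → 6 new (x, v, a, d, v, p)
  "xvadepdztbn" → prefix "xvad" already present; 7 new (e, p, d, z, t, b, n)
  "xvadepdztbnr" → prefix "xvadepdztbn" already present; 1 new (r)
  "xvadyxbaj" → prefix "xvad" already present; 5 new (y, x, b, a, j)
  "xvadepdzvhk" → prefix "xvadepdz" already present; 3 new (v, h, k)
  "xvadepdrmjk" → prefix "xvadepd" already present; 4 new (r, m, j, k)
  "xvadepdkhx" → prefix "xvadepd" already present; 3 new (k, h, x)
  "xcaavbijnex" → prefix "x" already present; 10 new (c, a, a, v, b, i, j, n, e, x)
  "xvawqvk" → prefix "xva" already present; 4 new (w, q, v, k)
  "xvadepdztbx" → prefix "xvadepdztb" already present; 1 new (x)
  "xt" → prefix "x" already present; 1 new (t)
  "xvadepdztbnm" → prefix "xvadepdztbn" already present; 1 new (m)
  "xvahfhikc" → prefix "xva" already present; 6 new (h, f, h, i, k, c)
  "xvadexsta" → prefix "xvade" already present; 4 new (x, s, t, a)
  "xvadepdrmjo" → prefix "xvadepdrmj" already present; 1 new (o)
  "xvadexbp" → prefix "xvadex" already present; 2 new (b, p)
  "xvahsniln" → prefix "xvah" already present; 5 new (s, n, i, l, n)
  "xvadepdzes" → prefix "xvadepdz" already present; 2 new (e, s)
Total nodes = 6 + 7 + 1 + 5 + 3 + 4 + 3 + 10 + 4 + 1 + 1 + 1 + 6 + 4 + 1 + 2 + 5 + 2 = 66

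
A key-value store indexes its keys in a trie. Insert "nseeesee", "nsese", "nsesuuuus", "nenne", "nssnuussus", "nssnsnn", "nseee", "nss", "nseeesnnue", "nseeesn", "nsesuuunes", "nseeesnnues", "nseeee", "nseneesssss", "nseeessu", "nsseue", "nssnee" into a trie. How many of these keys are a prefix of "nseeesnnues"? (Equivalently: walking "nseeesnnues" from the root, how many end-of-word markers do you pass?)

Walk "nseeesnnues" from the root; an end-of-word marker is hit whenever a stored word is a prefix of "nseeesnnues".
Prefixes of the query that are stored words: "nseee", "nseeesn", "nseeesnnue", "nseeesnnues"
Count: 4

4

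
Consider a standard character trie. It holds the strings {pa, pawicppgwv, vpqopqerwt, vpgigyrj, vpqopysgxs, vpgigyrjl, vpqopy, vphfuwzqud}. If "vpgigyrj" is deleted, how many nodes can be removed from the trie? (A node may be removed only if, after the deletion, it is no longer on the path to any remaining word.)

0

Walk "vpgigyrj" from the leaf back toward the root, removing each node that no remaining word uses.
Every node on "vpgigyrj" is still needed (e.g. by "vpgigyrjl"), so nothing is freed.
Nodes removed: 0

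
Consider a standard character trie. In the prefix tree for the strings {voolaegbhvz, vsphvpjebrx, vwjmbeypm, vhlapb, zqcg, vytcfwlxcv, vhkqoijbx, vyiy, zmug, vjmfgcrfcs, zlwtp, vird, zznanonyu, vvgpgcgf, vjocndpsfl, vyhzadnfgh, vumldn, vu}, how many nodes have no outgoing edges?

17

Leaves are exactly the stored words that no other stored word extends.
Those words: "vhkqoijbx", "vhlapb", "vird", "vjmfgcrfcs", "vjocndpsfl", "voolaegbhvz", "vsphvpjebrx", "vumldn", "vvgpgcgf", "vwjmbeypm", "vyhzadnfgh", "vyiy", "vytcfwlxcv", "zlwtp", "zmug", "zqcg", "zznanonyu"
Leaf count: 17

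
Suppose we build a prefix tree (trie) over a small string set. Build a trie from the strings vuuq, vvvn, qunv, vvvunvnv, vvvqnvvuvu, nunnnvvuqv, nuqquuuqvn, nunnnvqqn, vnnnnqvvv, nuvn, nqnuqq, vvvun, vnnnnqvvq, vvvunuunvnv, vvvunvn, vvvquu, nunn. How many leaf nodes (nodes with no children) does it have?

14

A leaf is a node with no children — equivalently, the end of a word that is not a proper prefix of any other stored word.
Those words: "nqnuqq", "nunnnvqqn", "nunnnvvuqv", "nuqquuuqvn", "nuvn", "qunv", "vnnnnqvvq", "vnnnnqvvv", "vuuq", "vvvn", "vvvqnvvuvu", "vvvquu", "vvvunuunvnv", "vvvunvnv"
Leaf count: 14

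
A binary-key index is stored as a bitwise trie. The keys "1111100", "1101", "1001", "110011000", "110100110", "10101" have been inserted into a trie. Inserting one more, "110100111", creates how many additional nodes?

1

The longest prefix of "110100111" already in the trie is "11010011" (length 8).
So 9 − 8 = 1 new nodes.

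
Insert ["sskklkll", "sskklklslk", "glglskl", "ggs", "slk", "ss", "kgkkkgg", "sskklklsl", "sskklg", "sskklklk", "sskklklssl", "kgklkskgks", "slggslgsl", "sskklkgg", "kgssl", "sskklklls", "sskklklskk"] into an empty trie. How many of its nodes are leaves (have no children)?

14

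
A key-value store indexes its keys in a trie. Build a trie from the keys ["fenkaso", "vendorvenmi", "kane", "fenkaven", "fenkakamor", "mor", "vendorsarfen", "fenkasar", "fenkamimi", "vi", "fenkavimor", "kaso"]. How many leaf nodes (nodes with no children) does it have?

A leaf is a node with no children — equivalently, the end of a word that is not a proper prefix of any other stored word.
Those words: "fenkakamor", "fenkamimi", "fenkasar", "fenkaso", "fenkaven", "fenkavimor", "kane", "kaso", "mor", "vendorsarfen", "vendorvenmi", "vi"
Leaf count: 12

12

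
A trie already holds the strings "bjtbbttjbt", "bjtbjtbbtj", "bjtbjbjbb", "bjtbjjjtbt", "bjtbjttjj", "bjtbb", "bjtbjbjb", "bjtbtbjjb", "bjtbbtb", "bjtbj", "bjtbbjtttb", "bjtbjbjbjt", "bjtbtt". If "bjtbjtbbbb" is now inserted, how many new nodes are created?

2

Walking "bjtbjtbbbb" from the root, the first 8 characters ("bjtbjtbb") follow existing edges; "b" is the first miss.
Each of the 2 remaining characters creates one node.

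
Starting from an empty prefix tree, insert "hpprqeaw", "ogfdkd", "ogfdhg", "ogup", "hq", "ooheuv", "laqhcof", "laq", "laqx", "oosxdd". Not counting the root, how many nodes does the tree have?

36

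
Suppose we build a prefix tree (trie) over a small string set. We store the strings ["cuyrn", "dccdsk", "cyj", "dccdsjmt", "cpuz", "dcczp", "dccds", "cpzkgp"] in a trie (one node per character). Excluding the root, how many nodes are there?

25

For each word, the new-node count is its length minus the longest prefix already in the trie:
  "cuyrn" → 5 new (c, u, y, r, n)
  "dccdsk" → 6 new (d, c, c, d, s, k)
  "cyj" → prefix "c" already present; 2 new (y, j)
  "dccdsjmt" → prefix "dccds" already present; 3 new (j, m, t)
  "cpuz" → prefix "c" already present; 3 new (p, u, z)
  "dcczp" → prefix "dcc" already present; 2 new (z, p)
  "dccds" → prefix "dccds" already present; 0 new (none)
  "cpzkgp" → prefix "cp" already present; 4 new (z, k, g, p)
Total nodes = 5 + 6 + 2 + 3 + 3 + 2 + 0 + 4 = 25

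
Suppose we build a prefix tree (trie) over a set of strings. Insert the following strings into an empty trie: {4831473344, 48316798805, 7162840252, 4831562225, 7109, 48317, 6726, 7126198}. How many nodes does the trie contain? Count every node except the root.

45

For each word, the new-node count is its length minus the longest prefix already in the trie:
  "4831473344" → 10 new (4, 8, 3, 1, 4, 7, 3, 3, 4, 4)
  "48316798805" → prefix "4831" already present; 7 new (6, 7, 9, 8, 8, 0, 5)
  "7162840252" → 10 new (7, 1, 6, 2, 8, 4, 0, 2, 5, 2)
  "4831562225" → prefix "4831" already present; 6 new (5, 6, 2, 2, 2, 5)
  "7109" → prefix "71" already present; 2 new (0, 9)
  "48317" → prefix "4831" already present; 1 new (7)
  "6726" → 4 new (6, 7, 2, 6)
  "7126198" → prefix "71" already present; 5 new (2, 6, 1, 9, 8)
Total nodes = 10 + 7 + 10 + 6 + 2 + 1 + 4 + 5 = 45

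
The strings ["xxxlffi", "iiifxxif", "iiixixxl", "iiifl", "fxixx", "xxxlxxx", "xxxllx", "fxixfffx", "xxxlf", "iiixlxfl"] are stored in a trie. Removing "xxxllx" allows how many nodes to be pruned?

2

A node on "xxxllx"'s path can go only if nothing else ends at it or branches off below it.
The suffix "lx" (2 nodes) is used only by "xxxllx"; the node for "xxxl" still has the child "f", so pruning stops there.
Nodes removed: 2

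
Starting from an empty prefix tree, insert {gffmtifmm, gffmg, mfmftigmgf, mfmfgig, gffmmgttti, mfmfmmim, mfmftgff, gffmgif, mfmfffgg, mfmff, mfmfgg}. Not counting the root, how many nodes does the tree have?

43

For each word, the new-node count is its length minus the longest prefix already in the trie:
  "gffmtifmm" → 9 new (g, f, f, m, t, i, f, m, m)
  "gffmg" → prefix "gffm" already present; 1 new (g)
  "mfmftigmgf" → 10 new (m, f, m, f, t, i, g, m, g, f)
  "mfmfgig" → prefix "mfmf" already present; 3 new (g, i, g)
  "gffmmgttti" → prefix "gffm" already present; 6 new (m, g, t, t, t, i)
  "mfmfmmim" → prefix "mfmf" already present; 4 new (m, m, i, m)
  "mfmftgff" → prefix "mfmft" already present; 3 new (g, f, f)
  "gffmgif" → prefix "gffmg" already present; 2 new (i, f)
  "mfmfffgg" → prefix "mfmf" already present; 4 new (f, f, g, g)
  "mfmff" → prefix "mfmff" already present; 0 new (none)
  "mfmfgg" → prefix "mfmfg" already present; 1 new (g)
Total nodes = 9 + 1 + 10 + 3 + 6 + 4 + 3 + 2 + 4 + 0 + 1 = 43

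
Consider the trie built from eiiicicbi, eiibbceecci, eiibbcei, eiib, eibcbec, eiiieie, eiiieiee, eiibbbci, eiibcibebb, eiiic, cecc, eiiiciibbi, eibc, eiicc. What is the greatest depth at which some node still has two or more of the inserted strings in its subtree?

7

The deepest shared node is where two words last agree before diverging.
e.g. "eiibbceecci" and "eiibbcei" share the prefix "eiibbce" of length 7; no pair shares a longer one.
Longest shared-prefix length: 7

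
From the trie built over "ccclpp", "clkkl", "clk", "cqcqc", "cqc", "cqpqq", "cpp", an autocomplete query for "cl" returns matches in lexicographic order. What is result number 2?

Words with prefix "cl", in lexicographic order: "clk", "clkkl"
Position 2: clkkl

clkkl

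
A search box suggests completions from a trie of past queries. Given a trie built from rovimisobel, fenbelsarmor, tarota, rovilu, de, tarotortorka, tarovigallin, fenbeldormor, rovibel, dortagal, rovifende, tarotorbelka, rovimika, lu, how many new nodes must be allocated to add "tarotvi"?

2

Walking "tarotvi" from the root, the first 5 characters ("tarot") follow existing edges; "v" is the first miss.
New nodes needed: |"tarotvi"| − 5 = 7 − 5 = 2.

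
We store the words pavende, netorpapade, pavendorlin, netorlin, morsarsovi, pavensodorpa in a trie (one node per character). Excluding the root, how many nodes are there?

Trace insertions, counting only characters that open a new branch:
  "pavende" → 7 new (p, a, v, e, n, d, e)
  "netorpapade" → 11 new (n, e, t, o, r, p, a, p, a, d, e)
  "pavendorlin" → prefix "pavend" already present; 5 new (o, r, l, i, n)
  "netorlin" → prefix "netor" already present; 3 new (l, i, n)
  "morsarsovi" → 10 new (m, o, r, s, a, r, s, o, v, i)
  "pavensodorpa" → prefix "paven" already present; 7 new (s, o, d, o, r, p, a)
Total nodes = 7 + 11 + 5 + 3 + 10 + 7 = 43

43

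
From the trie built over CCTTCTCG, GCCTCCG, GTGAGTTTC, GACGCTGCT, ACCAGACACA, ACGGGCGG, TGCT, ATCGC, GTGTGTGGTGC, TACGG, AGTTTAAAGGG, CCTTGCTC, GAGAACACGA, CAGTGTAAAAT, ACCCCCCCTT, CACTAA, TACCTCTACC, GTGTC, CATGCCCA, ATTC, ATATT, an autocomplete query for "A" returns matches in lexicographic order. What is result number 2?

ACCCCCCCTT

DFS of the "A" subtree visits, in order: "ACCAGACACA", "ACCCCCCCTT", "ACGGGCGG", "AGTTTAAAGGG", "ATATT", "ATCGC", "ATTC"
Position 2: ACCCCCCCTT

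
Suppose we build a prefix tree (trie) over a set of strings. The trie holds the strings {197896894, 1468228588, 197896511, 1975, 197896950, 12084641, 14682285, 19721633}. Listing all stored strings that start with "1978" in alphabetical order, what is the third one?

Words with prefix "1978", in lexicographic order: "197896511", "197896894", "197896950"
Position 3: 197896950

197896950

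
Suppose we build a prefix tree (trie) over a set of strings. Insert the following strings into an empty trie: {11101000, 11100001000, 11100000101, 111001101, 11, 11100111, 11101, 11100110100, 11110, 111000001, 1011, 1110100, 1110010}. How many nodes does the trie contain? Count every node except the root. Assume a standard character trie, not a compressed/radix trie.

32

Trie structure (* marks end of a word):
(root)
└─ 1
   ├─ 0
   │  └─ 1
   │     └─ 1 *
   └─ 1 *
      └─ 1
         ├─ 0
         │  ├─ 0
         │  │  ├─ 0
         │  │  │  └─ 0
         │  │  │     ├─ 0
         │  │  │     │  └─ 1 *
         │  │  │     │     └─ 0
         │  │  │     │        └─ 1 *
         │  │  │     └─ 1
         │  │  │        └─ 0
         │  │  │           └─ 0
         │  │  │              └─ 0 *
         │  │  └─ 1
         │  │     ├─ 0 *
         │  │     └─ 1
         │  │        ├─ 0
         │  │        │  └─ 1 *
         │  │        │     └─ 0
         │  │        │        └─ 0 *
         │  │        └─ 1 *
         │  └─ 1 *
         │     └─ 0
         │        └─ 0 *
         │           └─ 0 *
         └─ 1
            └─ 0 *
Counting every labelled node above: 32.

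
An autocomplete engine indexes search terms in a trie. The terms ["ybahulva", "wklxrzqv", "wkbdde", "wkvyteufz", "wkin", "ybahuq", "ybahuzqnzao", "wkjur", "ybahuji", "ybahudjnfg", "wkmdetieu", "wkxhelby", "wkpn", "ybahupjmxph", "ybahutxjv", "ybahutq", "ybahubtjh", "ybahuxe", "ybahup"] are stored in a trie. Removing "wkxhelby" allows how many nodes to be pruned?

A node on "wkxhelby"'s path can go only if nothing else ends at it or branches off below it.
The suffix "xhelby" (6 nodes) is used only by "wkxhelby"; the node for "wk" still has the child "l", so pruning stops there.
Nodes removed: 6

6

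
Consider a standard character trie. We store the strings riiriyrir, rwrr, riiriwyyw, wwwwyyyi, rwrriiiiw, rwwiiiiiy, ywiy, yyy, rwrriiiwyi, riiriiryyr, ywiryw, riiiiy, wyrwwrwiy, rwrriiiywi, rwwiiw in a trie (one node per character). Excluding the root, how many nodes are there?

68

Trace insertions, counting only characters that open a new branch:
  "riiriyrir" → 9 new (r, i, i, r, i, y, r, i, r)
  "rwrr" → prefix "r" already present; 3 new (w, r, r)
  "riiriwyyw" → prefix "riiri" already present; 4 new (w, y, y, w)
  "wwwwyyyi" → 8 new (w, w, w, w, y, y, y, i)
  "rwrriiiiw" → prefix "rwrr" already present; 5 new (i, i, i, i, w)
  "rwwiiiiiy" → prefix "rw" already present; 7 new (w, i, i, i, i, i, y)
  "ywiy" → 4 new (y, w, i, y)
  "yyy" → prefix "y" already present; 2 new (y, y)
  "rwrriiiwyi" → prefix "rwrriii" already present; 3 new (w, y, i)
  "riiriiryyr" → prefix "riiri" already present; 5 new (i, r, y, y, r)
  "ywiryw" → prefix "ywi" already present; 3 new (r, y, w)
  "riiiiy" → prefix "rii" already present; 3 new (i, i, y)
  "wyrwwrwiy" → prefix "w" already present; 8 new (y, r, w, w, r, w, i, y)
  "rwrriiiywi" → prefix "rwrriii" already present; 3 new (y, w, i)
  "rwwiiw" → prefix "rwwii" already present; 1 new (w)
Total nodes = 9 + 3 + 4 + 8 + 5 + 7 + 4 + 2 + 3 + 5 + 3 + 3 + 8 + 3 + 1 = 68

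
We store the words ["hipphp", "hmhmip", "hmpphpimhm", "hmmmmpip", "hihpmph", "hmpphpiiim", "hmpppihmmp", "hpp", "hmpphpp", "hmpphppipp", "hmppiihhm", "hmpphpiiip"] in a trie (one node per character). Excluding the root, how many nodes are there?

51

For each word, the new-node count is its length minus the longest prefix already in the trie:
  "hipphp" → 6 new (h, i, p, p, h, p)
  "hmhmip" → prefix "h" already present; 5 new (m, h, m, i, p)
  "hmpphpimhm" → prefix "hm" already present; 8 new (p, p, h, p, i, m, h, m)
  "hmmmmpip" → prefix "hm" already present; 6 new (m, m, m, p, i, p)
  "hihpmph" → prefix "hi" already present; 5 new (h, p, m, p, h)
  "hmpphpiiim" → prefix "hmpphpi" already present; 3 new (i, i, m)
  "hmpppihmmp" → prefix "hmpp" already present; 6 new (p, i, h, m, m, p)
  "hpp" → prefix "h" already present; 2 new (p, p)
  "hmpphpp" → prefix "hmpphp" already present; 1 new (p)
  "hmpphppipp" → prefix "hmpphpp" already present; 3 new (i, p, p)
  "hmppiihhm" → prefix "hmpp" already present; 5 new (i, i, h, h, m)
  "hmpphpiiip" → prefix "hmpphpiii" already present; 1 new (p)
Total nodes = 6 + 5 + 8 + 6 + 5 + 3 + 6 + 2 + 1 + 3 + 5 + 1 = 51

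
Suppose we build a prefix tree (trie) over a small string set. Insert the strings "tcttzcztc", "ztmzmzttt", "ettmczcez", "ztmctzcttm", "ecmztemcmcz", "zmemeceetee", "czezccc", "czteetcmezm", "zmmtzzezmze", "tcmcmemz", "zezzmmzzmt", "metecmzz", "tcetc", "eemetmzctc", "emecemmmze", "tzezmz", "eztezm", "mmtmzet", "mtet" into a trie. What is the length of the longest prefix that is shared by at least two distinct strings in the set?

Look for the deepest trie node that still has at least two words in its subtree.
e.g. "ztmctzcttm" and "ztmzmzttt" share the prefix "ztm" of length 3; no pair shares a longer one.
Longest shared-prefix length: 3

3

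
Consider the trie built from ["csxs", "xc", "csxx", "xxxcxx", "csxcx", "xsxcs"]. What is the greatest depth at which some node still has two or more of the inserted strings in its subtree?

Equivalently: take the maximum, over all pairs, of their longest common prefix length.
"csxcx" and "csxs" agree on "csx" (3 characters) before diverging; nothing deeper is shared.
Longest shared-prefix length: 3

3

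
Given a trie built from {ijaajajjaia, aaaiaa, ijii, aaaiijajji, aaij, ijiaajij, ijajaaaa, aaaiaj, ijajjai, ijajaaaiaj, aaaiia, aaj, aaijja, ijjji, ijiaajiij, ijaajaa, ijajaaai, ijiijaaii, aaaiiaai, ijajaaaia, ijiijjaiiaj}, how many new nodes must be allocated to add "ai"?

The longest prefix of "ai" already in the trie is "a" (length 1).
So 2 − 1 = 1 new nodes.

1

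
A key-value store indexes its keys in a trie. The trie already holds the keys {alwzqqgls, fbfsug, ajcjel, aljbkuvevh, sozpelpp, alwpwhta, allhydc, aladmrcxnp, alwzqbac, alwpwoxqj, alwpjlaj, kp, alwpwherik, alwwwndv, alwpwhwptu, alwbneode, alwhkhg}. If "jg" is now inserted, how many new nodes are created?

"jg" shares no prefix with any stored word, so all 2 characters open new nodes.
2 − 0 = 2 new nodes.

2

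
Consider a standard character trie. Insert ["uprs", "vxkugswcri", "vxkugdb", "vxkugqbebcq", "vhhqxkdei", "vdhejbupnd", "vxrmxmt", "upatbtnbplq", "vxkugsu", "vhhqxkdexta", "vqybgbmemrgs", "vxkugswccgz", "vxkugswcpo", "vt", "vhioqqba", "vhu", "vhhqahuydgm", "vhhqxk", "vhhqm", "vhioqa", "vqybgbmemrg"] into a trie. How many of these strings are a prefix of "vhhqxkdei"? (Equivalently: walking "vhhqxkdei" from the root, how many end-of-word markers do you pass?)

Walk "vhhqxkdei" from the root; an end-of-word marker is hit whenever a stored word is a prefix of "vhhqxkdei".
Prefixes of the query that are stored words: "vhhqxk", "vhhqxkdei"
Count: 2

2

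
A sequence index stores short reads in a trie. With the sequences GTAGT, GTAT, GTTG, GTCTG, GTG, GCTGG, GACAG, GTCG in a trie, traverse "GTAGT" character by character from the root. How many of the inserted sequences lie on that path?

Check each prefix of "GTAGT" against the stored set — each match is an end-marker on the path.
Prefixes of the query that are stored words: "GTAGT"
Count: 1

1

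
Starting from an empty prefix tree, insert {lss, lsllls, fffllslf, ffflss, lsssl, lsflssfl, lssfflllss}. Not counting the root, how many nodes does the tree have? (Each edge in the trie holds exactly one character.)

32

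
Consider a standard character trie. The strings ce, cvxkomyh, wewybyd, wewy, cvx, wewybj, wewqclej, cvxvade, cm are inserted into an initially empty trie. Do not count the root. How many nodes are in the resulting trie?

27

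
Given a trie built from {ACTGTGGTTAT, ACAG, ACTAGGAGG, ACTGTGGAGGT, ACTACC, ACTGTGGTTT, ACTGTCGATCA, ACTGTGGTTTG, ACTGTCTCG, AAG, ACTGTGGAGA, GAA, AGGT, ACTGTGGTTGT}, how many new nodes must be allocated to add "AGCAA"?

The longest prefix of "AGCAA" already in the trie is "AG" (length 2).
New nodes needed: |"AGCAA"| − 2 = 5 − 2 = 3.

3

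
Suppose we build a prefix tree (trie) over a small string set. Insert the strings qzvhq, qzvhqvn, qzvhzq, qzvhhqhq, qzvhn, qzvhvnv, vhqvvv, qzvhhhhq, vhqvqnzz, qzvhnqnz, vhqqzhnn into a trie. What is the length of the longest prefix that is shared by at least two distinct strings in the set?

Look for the deepest trie node that still has at least two words in its subtree.
"qzvhhhhq" and "qzvhhqhq" agree on "qzvhh" (5 characters) before diverging; nothing deeper is shared.
Longest shared-prefix length: 5

5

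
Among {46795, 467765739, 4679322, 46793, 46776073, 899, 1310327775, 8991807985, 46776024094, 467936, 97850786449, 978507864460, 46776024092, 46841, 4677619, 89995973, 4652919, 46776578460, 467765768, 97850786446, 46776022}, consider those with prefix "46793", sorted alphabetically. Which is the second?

4679322

Words with prefix "46793", in lexicographic order: "46793", "4679322", "467936"
Position 2: 4679322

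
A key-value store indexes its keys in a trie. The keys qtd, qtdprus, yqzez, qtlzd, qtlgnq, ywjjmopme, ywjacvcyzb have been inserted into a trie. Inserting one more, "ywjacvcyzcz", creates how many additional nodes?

The longest prefix of "ywjacvcyzcz" already in the trie is "ywjacvcyz" (length 9).
New nodes needed: |"ywjacvcyzcz"| − 9 = 11 − 9 = 2.

2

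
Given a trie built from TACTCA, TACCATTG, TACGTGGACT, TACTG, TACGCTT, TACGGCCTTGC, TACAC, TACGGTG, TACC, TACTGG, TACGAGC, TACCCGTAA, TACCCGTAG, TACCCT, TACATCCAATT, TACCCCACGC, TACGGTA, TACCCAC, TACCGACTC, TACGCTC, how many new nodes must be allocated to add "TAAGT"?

3

Walking "TAAGT" from the root, the first 2 characters ("TA") follow existing edges; "A" is the first miss.
Each of the 3 remaining characters creates one node.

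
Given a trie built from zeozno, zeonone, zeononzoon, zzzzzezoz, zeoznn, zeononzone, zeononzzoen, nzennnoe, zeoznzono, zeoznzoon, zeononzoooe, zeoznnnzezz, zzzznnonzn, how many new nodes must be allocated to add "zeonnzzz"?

4

The longest prefix of "zeonnzzz" already in the trie is "zeon" (length 4).
Each of the 4 remaining characters creates one node.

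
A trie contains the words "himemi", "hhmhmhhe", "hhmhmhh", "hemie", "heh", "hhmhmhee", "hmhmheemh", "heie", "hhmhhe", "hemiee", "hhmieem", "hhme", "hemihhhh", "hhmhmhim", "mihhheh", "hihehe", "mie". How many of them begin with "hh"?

7

Filter for entries beginning with "hh":
Matches: "hhme", "hhmhhe", "hhmhmhee", "hhmhmhh", "hhmhmhhe", "hhmhmhim", "hhmieem"
Count: 7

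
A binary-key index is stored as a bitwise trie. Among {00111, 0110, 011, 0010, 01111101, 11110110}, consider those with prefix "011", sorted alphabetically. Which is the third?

01111101

Words with prefix "011", in lexicographic order: "011", "0110", "01111101"
Position 3: 01111101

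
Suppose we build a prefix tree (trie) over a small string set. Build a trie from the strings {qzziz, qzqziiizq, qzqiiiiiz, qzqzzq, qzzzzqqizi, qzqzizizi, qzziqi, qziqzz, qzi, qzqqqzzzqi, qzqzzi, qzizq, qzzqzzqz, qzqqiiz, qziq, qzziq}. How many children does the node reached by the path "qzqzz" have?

Follow the path "qzqzz" to its node, then look at its outgoing edges.
Characters that immediately follow "qzqzz" among the stored strings: {i, q}.
That node has 2 child edges.

2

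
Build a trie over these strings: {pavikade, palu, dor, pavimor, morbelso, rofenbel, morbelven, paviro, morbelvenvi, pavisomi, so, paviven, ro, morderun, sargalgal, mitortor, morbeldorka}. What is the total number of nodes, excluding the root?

For each word, the new-node count is its length minus the longest prefix already in the trie:
  "pavikade" → 8 new (p, a, v, i, k, a, d, e)
  "palu" → prefix "pa" already present; 2 new (l, u)
  "dor" → 3 new (d, o, r)
  "pavimor" → prefix "pavi" already present; 3 new (m, o, r)
  "morbelso" → 8 new (m, o, r, b, e, l, s, o)
  "rofenbel" → 8 new (r, o, f, e, n, b, e, l)
  "morbelven" → prefix "morbel" already present; 3 new (v, e, n)
  "paviro" → prefix "pavi" already present; 2 new (r, o)
  "morbelvenvi" → prefix "morbelven" already present; 2 new (v, i)
  "pavisomi" → prefix "pavi" already present; 4 new (s, o, m, i)
  "so" → 2 new (s, o)
  "paviven" → prefix "pavi" already present; 3 new (v, e, n)
  "ro" → prefix "ro" already present; 0 new (none)
  "morderun" → prefix "mor" already present; 5 new (d, e, r, u, n)
  "sargalgal" → prefix "s" already present; 8 new (a, r, g, a, l, g, a, l)
  "mitortor" → prefix "m" already present; 7 new (i, t, o, r, t, o, r)
  "morbeldorka" → prefix "morbel" already present; 5 new (d, o, r, k, a)
Total nodes = 8 + 2 + 3 + 3 + 8 + 8 + 3 + 2 + 2 + 4 + 2 + 3 + 0 + 5 + 8 + 7 + 5 = 73

73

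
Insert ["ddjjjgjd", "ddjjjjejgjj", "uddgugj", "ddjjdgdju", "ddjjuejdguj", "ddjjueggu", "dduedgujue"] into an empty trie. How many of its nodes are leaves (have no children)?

7

A leaf is a node with no children — equivalently, the end of a word that is not a proper prefix of any other stored word.
Those words: "ddjjdgdju", "ddjjjgjd", "ddjjjjejgjj", "ddjjueggu", "ddjjuejdguj", "dduedgujue", "uddgugj"
Leaf count: 7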